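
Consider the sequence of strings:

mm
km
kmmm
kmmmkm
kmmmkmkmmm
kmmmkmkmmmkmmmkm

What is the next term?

This is a Fibonacci-style word recurrence s(k) = s(k−1)·s(k−2): e.g. km·mm = kmmm.
So term 7 is kmmmkmkmmmkmmmkm·kmmmkmkmmm.

kmmmkmkmmmkmmmkmkmmmkmkmmm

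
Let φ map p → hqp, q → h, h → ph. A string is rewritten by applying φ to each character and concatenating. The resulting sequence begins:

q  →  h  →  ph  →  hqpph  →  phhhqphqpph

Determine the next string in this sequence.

hqpphphphhhqpphhhqphqpph

Apply φ to phhhqphqpph symbol by symbol: p→hqp, h→ph, h→ph, h→ph, q→h, p→hqp, h→ph, q→h, p→hqp, p→hqp, h→ph; joined: hqp ph ph ph h hqp ph h hqp hqp ph.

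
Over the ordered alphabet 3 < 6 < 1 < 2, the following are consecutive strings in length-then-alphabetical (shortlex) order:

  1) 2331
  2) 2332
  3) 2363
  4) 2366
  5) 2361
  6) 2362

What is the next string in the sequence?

2313

Treat 2362 as a base-4 numeral over the given alphabet and add one, carrying through any trailing 2's.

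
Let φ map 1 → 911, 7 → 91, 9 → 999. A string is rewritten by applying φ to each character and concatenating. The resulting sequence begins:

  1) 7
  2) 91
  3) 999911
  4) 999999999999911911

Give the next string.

φ(999999999999911911) expands symbol-by-symbol to 999 999 999 999 999 999 999 999 999 999 999 999 999 911 911 999 911 911; joining the 18 pieces gives the next term.

999999999999999999999999999999999999999911911999911911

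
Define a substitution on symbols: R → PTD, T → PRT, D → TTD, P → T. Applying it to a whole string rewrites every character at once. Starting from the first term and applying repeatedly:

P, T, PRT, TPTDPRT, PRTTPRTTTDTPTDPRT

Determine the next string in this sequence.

TPTDPRTPRTTPTDPRTPRTPRTTTDPRTTPRTTTDTPTDPRT

φ(PRTTPRTTTDTPTDPRT) expands symbol-by-symbol to T PTD PRT PRT T PTD PRT PRT PRT TTD PRT T PRT TTD T PTD PRT; joining the 17 pieces gives the next term.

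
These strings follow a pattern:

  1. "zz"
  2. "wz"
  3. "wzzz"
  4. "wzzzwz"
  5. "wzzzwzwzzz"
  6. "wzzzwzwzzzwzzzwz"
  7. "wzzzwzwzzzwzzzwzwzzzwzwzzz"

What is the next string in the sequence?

wzzzwzwzzzwzzzwzwzzzwzwzzzwzzzwzwzzzwzzzwz

Each term (from the third on) is the previous term followed by the one before it: term 3 = wz·zz = wzzz.
Continuing: wzzzwzwzzzwzzzwzwzzzwzwzzz · wzzzwzwzzzwzzzwz gives term 8.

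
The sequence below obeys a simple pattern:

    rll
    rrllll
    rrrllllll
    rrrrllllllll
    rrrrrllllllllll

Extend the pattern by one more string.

Each string has the form r^{n} l^{2n} (n = 1, 2, …).
At n = 6 the blocks have lengths 6, 12.

rrrrrrllllllllllll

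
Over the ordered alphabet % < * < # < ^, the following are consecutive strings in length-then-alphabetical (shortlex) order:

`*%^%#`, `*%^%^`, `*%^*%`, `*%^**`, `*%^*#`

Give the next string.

*%^*^

The successor of *%^*# increments the rightmost position that isn't already ^ and resets every position after it to %.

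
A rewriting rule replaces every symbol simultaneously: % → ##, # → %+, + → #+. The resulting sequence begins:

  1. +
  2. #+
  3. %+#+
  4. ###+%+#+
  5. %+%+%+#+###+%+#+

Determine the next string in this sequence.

Rewriting the 16 symbols of %+%+%+#+###+%+#+ one by one yields ## #+ ## #+ ## #+ %+ #+ %+ %+ %+ #+ ## #+ %+ #+; concatenated:

###+###+###+%+#+%+%+%+#+###+%+#+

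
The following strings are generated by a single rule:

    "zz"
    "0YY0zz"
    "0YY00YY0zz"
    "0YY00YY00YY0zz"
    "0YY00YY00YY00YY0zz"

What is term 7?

0YY00YY00YY00YY00YY00YY0zz

Every step adds 0YY0 at the front: s(k+1) = 0YY0·s(k).
From 0YY00YY00YY00YY0zz, 2 further steps: 0YY00YY00YY00YY0zz → 0YY00YY00YY00YY00YY0zz → (answer).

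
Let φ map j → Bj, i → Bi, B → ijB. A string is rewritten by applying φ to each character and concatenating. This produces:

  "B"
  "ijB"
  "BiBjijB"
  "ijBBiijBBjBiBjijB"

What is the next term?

Rewriting the 17 symbols of ijBBiijBBjBiBjijB one by one yields Bi Bj ijB ijB Bi Bi Bj ijB ijB Bj ijB Bi ijB Bj Bi Bj ijB; concatenated:

BiBjijBijBBiBiBjijBijBBjijBBiijBBjBiBjijB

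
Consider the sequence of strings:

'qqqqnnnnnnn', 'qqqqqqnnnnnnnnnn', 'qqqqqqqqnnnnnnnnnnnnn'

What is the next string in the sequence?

Term n consists of 2n q's, followed by 3n+1 n's, where the shown terms are n = 2, 3, 4.
For the next term, n = 5, so the run lengths are 10, 16.

qqqqqqqqqqnnnnnnnnnnnnnnnn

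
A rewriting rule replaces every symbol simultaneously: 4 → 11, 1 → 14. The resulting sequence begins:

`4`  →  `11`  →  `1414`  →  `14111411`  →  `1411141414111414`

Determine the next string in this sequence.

Replace each of the 16 characters of 1411141414111414 in place — 14 11 14 14 14 11 14 11 14 11 14 14 14 11 14 11 — and concatenate.

14111414141114111411141414111411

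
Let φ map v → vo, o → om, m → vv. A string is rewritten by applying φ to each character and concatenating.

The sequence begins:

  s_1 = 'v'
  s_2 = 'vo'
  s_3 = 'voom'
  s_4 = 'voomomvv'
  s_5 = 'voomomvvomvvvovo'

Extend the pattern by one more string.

φ(voomomvvomvvvovo) expands symbol-by-symbol to vo om om vv om vv vo vo om vv vo vo vo om vo om; joining the 16 pieces gives the next term.

voomomvvomvvvovoomvvvovovoomvoom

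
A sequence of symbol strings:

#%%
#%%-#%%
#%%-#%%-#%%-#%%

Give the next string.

#%%-#%%-#%%-#%%-#%%-#%%-#%%-#%%

Every step duplicates the string with '-' between the halves.
So the next term is two copies of #%%-#%%-#%%-#%% with '-' between the halves.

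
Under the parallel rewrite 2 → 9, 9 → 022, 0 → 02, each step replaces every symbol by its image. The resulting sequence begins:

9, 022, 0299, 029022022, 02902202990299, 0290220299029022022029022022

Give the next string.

φ(0290220299029022022029022022) expands symbol-by-symbol to 02 9 022 02 9 9 02 9 022 022 02 9 022 02 9 9 02 9 9 02 9 022 02 9 9 02 9 9; joining the 28 pieces gives the next term.

02902202990290220220290220299029902902202990299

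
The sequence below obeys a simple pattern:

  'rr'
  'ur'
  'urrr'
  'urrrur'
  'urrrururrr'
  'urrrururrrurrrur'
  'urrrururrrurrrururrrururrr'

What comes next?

urrrururrrurrrururrrururrrurrrururrrurrrur

Each term (from the third on) is the previous term followed by the one before it: term 3 = ur·rr = urrr.
The next term joins urrrururrrurrrururrrururrr and urrrururrrurrrur.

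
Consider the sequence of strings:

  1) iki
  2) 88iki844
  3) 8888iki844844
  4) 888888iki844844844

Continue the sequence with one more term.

88888888iki844844844844

s(k+1) = 88·s(k)·844, so each term gains 88 as a prefix and 844 as a suffix.
One more step from 888888iki844844844 gives the answer.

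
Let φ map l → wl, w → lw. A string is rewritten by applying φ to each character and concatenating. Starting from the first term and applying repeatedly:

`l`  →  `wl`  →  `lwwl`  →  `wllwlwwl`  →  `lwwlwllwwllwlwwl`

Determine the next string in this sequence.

φ(lwwlwllwwllwlwwl) expands symbol-by-symbol to wl lw lw wl lw wl wl lw lw wl wl lw wl lw lw wl; joining the 16 pieces gives the next term.

wllwlwwllwwlwllwlwwlwllwwllwlwwl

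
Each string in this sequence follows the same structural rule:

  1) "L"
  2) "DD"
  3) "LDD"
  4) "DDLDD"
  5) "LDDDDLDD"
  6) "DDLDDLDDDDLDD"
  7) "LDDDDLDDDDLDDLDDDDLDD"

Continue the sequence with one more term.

DDLDDLDDDDLDDLDDDDLDDDDLDDLDDDDLDD

Each term (from the third on) is the two preceding terms concatenated in order: term 3 = L·DD = LDD.
The next term joins DDLDDLDDDDLDD and LDDDDLDDDDLDDLDDDDLDD.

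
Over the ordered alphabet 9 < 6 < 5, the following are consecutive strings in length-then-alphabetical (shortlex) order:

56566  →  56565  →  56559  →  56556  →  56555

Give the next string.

Treat 56555 as a base-3 numeral over the given alphabet and add one, carrying through any trailing 5's.

55999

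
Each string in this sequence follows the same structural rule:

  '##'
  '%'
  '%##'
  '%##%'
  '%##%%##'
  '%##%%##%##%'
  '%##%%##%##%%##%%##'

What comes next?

%##%%##%##%%##%%##%##%%##%##%

This is a Fibonacci-style word recurrence s(k) = s(k−1)·s(k−2): e.g. %·## = %##.
So term 8 is %##%%##%##%%##%%##·%##%%##%##%.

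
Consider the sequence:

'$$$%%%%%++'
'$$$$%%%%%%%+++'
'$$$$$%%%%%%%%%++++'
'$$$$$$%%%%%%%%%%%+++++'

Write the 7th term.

$$$$$$$$$%%%%%%%%%%%%%%%%%++++++++

Each string has the form $^{n+1} %^{2n+1} +^{n}, where the shown terms are n = 2, 3, 4, 5.
At n = 8 the blocks have lengths 9, 17, 8.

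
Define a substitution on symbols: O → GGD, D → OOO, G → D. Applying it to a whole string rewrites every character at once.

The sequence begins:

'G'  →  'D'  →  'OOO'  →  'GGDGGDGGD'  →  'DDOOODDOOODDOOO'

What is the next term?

Rewriting the 15 symbols of DDOOODDOOODDOOO one by one yields OOO OOO GGD GGD GGD OOO OOO GGD GGD GGD OOO OOO GGD GGD GGD; concatenated:

OOOOOOGGDGGDGGDOOOOOOGGDGGDGGDOOOOOOGGDGGDGGD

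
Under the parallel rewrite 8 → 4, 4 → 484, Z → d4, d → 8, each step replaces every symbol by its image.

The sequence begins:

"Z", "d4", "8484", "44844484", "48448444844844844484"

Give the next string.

Rewriting the 20 symbols of 48448444844844844484 one by one yields 484 4 484 484 4 484 484 484 4 484 484 4 484 484 4 484 484 484 4 484; concatenated:

484448448444844844844484484448448444844844844484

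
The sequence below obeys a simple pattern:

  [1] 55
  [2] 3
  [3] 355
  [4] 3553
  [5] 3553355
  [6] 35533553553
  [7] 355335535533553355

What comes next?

This is a Fibonacci-style word recurrence s(k) = s(k−1)·s(k−2): e.g. 3·55 = 355.
So term 8 is 355335535533553355·35533553553.

35533553553355335535533553553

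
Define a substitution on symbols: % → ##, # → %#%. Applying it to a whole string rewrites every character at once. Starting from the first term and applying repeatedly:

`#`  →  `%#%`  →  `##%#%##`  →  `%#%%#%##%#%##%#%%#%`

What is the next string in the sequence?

Applying the rule to each of the 19 symbols of %#%%#%##%#%##%#%%#% gives the pieces ## %#% ## ## %#% ## %#% %#% ## %#% ## %#% %#% ## %#% ## ## %#% ##, which concatenate to the answer.

##%#%####%#%##%#%%#%##%#%##%#%%#%##%#%####%#%##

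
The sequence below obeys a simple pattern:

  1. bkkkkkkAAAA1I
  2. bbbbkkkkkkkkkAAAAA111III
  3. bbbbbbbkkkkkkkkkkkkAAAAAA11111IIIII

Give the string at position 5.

Term n consists of 3n-2 b's, followed by 3n+3 k's, followed by n+3 A's, followed by 2n-1 1's, followed by 2n-1 I's (n = 1, 2, …).
For term 5, n = 5, so the run lengths are 13, 18, 8, 9, 9.

bbbbbbbbbbbbbkkkkkkkkkkkkkkkkkkAAAAAAAA111111111IIIIIIIII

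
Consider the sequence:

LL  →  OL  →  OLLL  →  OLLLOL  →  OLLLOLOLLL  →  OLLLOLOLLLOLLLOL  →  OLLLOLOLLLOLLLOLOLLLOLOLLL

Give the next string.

Each term (from the third on) is the previous term followed by the one before it: term 3 = OL·LL = OLLL.
The next term joins OLLLOLOLLLOLLLOLOLLLOLOLLL and OLLLOLOLLLOLLLOL.

OLLLOLOLLLOLLLOLOLLLOLOLLLOLLLOLOLLLOLLLOL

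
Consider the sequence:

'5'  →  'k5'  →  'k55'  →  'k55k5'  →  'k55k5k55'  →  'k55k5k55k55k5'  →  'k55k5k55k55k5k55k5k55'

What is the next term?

Each term (from the third on) is the previous term followed by the one before it: term 3 = k5·5 = k55.
Continuing: k55k5k55k55k5k55k5k55 · k55k5k55k55k5 gives term 8.

k55k5k55k55k5k55k5k55k55k5k55k55k5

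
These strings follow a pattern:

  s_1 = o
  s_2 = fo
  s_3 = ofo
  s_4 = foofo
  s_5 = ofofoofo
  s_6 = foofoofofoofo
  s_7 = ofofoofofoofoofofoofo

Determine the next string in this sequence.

foofoofofoofoofofoofofoofoofofoofo

This is a Fibonacci-style word recurrence s(k) = s(k−2)·s(k−1): e.g. o·fo = ofo.
The next term joins foofoofofoofo and ofofoofofoofoofofoofo.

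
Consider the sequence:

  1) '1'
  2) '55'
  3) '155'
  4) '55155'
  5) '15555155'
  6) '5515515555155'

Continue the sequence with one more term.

155551555515515555155

From term 3 onward, concatenate the second-to-last term with the last: 1·55 = 155, 55·155 = 55155, …
So term 7 is 15555155·5515515555155.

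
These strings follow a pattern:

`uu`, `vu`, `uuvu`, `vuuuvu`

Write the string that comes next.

uuvuvuuuvu

From term 3 onward, concatenate the second-to-last term with the last: uu·vu = uuvu, vu·uuvu = vuuuvu, …
Continuing: uuvu · vuuuvu gives term 5.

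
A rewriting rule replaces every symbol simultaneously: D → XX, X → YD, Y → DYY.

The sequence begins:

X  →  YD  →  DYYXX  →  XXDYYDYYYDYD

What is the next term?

Rewriting each symbol of XXDYYDYYYDYD: X→YD, X→YD, D→XX, Y→DYY, Y→DYY, D→XX, Y→DYY, Y→DYY, Y→DYY, D→XX, Y→DYY, D→XX, which concatenates to YD YD XX DYY DYY XX DYY DYY DYY XX DYY XX.

YDYDXXDYYDYYXXDYYDYYDYYXXDYYXX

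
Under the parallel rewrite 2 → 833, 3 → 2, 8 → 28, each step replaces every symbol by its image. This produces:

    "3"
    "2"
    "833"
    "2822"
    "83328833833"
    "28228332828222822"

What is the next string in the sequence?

Replace each of the 17 characters of 28228332828222822 in place — 833 28 833 833 28 2 2 833 28 833 28 833 833 833 28 833 833 — and concatenate.

833288338332822833288332883383383328833833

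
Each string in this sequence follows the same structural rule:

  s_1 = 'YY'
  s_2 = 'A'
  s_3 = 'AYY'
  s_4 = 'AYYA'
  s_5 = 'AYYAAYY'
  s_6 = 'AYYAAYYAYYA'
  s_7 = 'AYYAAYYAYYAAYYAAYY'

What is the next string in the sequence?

Each term (from the third on) is the previous term followed by the one before it: term 3 = A·YY = AYY.
Continuing: AYYAAYYAYYAAYYAAYY · AYYAAYYAYYA gives term 8.

AYYAAYYAYYAAYYAAYYAYYAAYYAYYA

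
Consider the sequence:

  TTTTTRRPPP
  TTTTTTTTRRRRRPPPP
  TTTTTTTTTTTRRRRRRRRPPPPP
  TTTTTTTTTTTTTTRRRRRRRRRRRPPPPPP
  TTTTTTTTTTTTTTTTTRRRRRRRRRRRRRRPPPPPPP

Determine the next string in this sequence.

Reading off run lengths: T runs 5, 8, 11, 14, 17; R runs 2, 5, 8, 11, 14; P runs 3, 4, 5, 6, 7 — each is linear in n (n = 1, 2, …).
At n = 6 the blocks have lengths 20, 17, 8.

TTTTTTTTTTTTTTTTTTTTRRRRRRRRRRRRRRRRRPPPPPPPP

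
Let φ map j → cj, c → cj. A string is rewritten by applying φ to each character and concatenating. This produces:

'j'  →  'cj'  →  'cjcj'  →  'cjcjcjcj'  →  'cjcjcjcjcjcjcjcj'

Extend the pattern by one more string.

cjcjcjcjcjcjcjcjcjcjcjcjcjcjcjcj

φ(cjcjcjcjcjcjcjcj) expands symbol-by-symbol to cj cj cj cj cj cj cj cj cj cj cj cj cj cj cj cj; joining the 16 pieces gives the next term.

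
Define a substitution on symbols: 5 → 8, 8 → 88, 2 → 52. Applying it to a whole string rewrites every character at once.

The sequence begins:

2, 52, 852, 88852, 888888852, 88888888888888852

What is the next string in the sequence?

Rewriting the 17 symbols of 88888888888888852 one by one yields 88 88 88 88 88 88 88 88 88 88 88 88 88 88 88 8 52; concatenated:

888888888888888888888888888888852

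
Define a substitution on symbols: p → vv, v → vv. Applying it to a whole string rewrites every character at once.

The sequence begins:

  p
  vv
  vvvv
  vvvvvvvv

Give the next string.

vvvvvvvvvvvvvvvv

Expanding vvvvvvvv: v→vv, v→vv, v→vv, v→vv, v→vv, v→vv, v→vv, v→vv. Concatenated: vv vv vv vv vv vv vv vv.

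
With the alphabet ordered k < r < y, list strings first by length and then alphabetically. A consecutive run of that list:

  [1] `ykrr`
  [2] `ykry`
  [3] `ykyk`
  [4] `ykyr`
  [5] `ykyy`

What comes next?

Find the rightmost character of ykyy below y, bump it to the next letter, and reset everything to its right to k.

yrkk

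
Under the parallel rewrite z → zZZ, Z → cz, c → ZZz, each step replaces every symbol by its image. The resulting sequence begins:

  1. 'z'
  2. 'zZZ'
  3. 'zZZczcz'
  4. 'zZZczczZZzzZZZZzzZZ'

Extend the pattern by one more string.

zZZczczZZzzZZZZzzZZczczzZZzZZczczczczzZZzZZczcz

Applying the rule to each of the 19 symbols of zZZczczZZzzZZZZzzZZ gives the pieces zZZ cz cz ZZz zZZ ZZz zZZ cz cz zZZ zZZ cz cz cz cz zZZ zZZ cz cz, which concatenate to the answer.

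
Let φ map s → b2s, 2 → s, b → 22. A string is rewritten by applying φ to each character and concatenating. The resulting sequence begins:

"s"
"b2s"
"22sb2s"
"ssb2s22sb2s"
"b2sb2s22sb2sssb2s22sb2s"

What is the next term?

Applying the rule to each of the 23 symbols of b2sb2s22sb2sssb2s22sb2s gives the pieces 22 s b2s 22 s b2s s s b2s 22 s b2s b2s b2s 22 s b2s s s b2s 22 s b2s, which concatenate to the answer.

22sb2s22sb2sssb2s22sb2sb2sb2s22sb2sssb2s22sb2s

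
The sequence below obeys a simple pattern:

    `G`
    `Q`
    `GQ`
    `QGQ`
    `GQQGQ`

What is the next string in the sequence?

From term 3 onward, concatenate the second-to-last term with the last: G·Q = GQ, Q·GQ = QGQ, …
The next term joins QGQ and GQQGQ.

QGQGQQGQ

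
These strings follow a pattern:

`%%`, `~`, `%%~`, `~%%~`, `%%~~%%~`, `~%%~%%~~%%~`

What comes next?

Each term (from the third on) is the two preceding terms concatenated in order: term 3 = %%·~ = %%~.
Continuing: %%~~%%~ · ~%%~%%~~%%~ gives term 7.

%%~~%%~~%%~%%~~%%~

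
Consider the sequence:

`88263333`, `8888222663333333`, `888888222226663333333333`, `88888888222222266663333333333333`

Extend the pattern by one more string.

8888888888222222222666663333333333333333

Reading off run lengths: 8 runs 2, 4, 6, 8; 2 runs 1, 3, 5, 7; 6 runs 1, 2, 3, 4; 3 runs 4, 7, 10, 13 — each is linear in n (n = 1, 2, …).
For the next term, n = 5, so the run lengths are 10, 9, 5, 16.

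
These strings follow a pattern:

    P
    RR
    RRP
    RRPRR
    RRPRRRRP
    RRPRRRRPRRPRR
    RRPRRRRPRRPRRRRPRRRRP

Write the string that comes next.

RRPRRRRPRRPRRRRPRRRRPRRPRRRRPRRPRR

Each term (from the third on) is the previous term followed by the one before it: term 3 = RR·P = RRP.
Continuing: RRPRRRRPRRPRRRRPRRRRP · RRPRRRRPRRPRR gives term 8.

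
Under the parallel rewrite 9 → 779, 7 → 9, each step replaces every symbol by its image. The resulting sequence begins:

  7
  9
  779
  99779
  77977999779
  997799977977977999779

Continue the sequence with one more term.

Rewriting the 21 symbols of 997799977977977999779 one by one yields 779 779 9 9 779 779 779 9 9 779 9 9 779 9 9 779 779 779 9 9 779; concatenated:

7797799977977977999779997799977977977999779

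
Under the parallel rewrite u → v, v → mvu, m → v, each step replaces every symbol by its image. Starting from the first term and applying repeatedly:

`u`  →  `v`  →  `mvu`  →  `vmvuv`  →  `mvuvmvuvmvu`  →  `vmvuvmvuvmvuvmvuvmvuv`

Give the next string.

mvuvmvuvmvuvmvuvmvuvmvuvmvuvmvuvmvuvmvuvmvu

φ(vmvuvmvuvmvuvmvuvmvuv) expands symbol-by-symbol to mvu v mvu v mvu v mvu v mvu v mvu v mvu v mvu v mvu v mvu v mvu; joining the 21 pieces gives the next term.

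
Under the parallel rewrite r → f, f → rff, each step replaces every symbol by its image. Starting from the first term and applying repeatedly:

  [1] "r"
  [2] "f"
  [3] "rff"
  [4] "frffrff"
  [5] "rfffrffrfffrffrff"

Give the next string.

φ(rfffrffrfffrffrff) expands symbol-by-symbol to f rff rff rff f rff rff f rff rff rff f rff rff f rff rff; joining the 17 pieces gives the next term.

frffrffrfffrffrfffrffrffrfffrffrfffrffrff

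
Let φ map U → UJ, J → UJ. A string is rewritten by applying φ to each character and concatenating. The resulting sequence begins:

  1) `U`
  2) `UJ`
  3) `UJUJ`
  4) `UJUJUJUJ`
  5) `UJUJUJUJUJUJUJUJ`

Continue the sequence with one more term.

UJUJUJUJUJUJUJUJUJUJUJUJUJUJUJUJ

Replace each of the 16 characters of UJUJUJUJUJUJUJUJ in place — UJ UJ UJ UJ UJ UJ UJ UJ UJ UJ UJ UJ UJ UJ UJ UJ — and concatenate.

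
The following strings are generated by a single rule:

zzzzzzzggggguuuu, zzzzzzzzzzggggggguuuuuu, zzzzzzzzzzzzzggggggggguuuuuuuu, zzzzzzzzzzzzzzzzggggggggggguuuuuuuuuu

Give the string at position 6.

zzzzzzzzzzzzzzzzzzzzzzggggggggggggggguuuuuuuuuuuuuu

The n-th term is 3n-2 z's then 2n-1 g's then 2n-2 u's, where the shown terms are n = 3, 4, 5, 6.
At n = 8 the blocks have lengths 22, 15, 14.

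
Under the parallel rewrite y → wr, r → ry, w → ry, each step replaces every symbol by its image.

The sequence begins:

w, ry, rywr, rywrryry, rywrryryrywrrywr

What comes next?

φ(rywrryryrywrrywr) expands symbol-by-symbol to ry wr ry ry ry wr ry wr ry wr ry ry ry wr ry ry; joining the 16 pieces gives the next term.

rywrryryrywrrywrrywrryryrywrryry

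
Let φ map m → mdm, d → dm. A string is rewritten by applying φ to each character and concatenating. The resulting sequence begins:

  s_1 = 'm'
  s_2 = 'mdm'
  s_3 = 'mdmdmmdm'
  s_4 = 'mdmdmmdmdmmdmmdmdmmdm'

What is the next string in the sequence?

mdmdmmdmdmmdmmdmdmmdmdmmdmmdmdmmdmmdmdmmdmdmmdmmdmdmmdm

Replace each of the 21 characters of mdmdmmdmdmmdmmdmdmmdm in place — mdm dm mdm dm mdm mdm dm mdm dm mdm mdm dm mdm mdm dm mdm dm mdm mdm dm mdm — and concatenate.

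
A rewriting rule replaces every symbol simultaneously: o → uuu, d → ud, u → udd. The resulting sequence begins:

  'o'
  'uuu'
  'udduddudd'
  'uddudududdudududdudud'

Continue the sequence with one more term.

Replace each of the 21 characters of uddudududdudududdudud in place — udd ud ud udd ud udd ud udd ud ud udd ud udd ud udd ud ud udd ud udd ud — and concatenate.

uddudududdududdududdudududdududdududdudududdududdud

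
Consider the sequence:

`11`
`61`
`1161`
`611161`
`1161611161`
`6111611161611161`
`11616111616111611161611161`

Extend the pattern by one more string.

Each term (from the third on) is the two preceding terms concatenated in order: term 3 = 11·61 = 1161.
So term 8 is 6111611161611161·11616111616111611161611161.

611161116161116111616111616111611161611161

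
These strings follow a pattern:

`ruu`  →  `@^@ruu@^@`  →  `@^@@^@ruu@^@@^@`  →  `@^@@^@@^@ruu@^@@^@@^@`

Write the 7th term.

s(k+1) = @^@·s(k)·@^@, so each term gains @^@ as a prefix and @^@ as a suffix.
From @^@@^@@^@ruu@^@@^@@^@, 3 further steps: @^@@^@@^@ruu@^@@^@@^@ → @^@@^@@^@@^@ruu@^@@^@@^@@^@ → @^@@^@@^@@^@@^@ruu@^@@^@@^@@^@@^@ → (answer).

@^@@^@@^@@^@@^@@^@ruu@^@@^@@^@@^@@^@@^@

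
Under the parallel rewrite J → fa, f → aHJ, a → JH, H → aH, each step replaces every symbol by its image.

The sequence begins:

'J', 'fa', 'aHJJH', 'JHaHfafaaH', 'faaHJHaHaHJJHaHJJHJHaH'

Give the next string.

aHJJHJHaHfaaHJHaHJHaHfafaaHJHaHfafaaHfaaHJHaH

φ(faaHJHaHaHJJHaHJJHJHaH) expands symbol-by-symbol to aHJ JH JH aH fa aH JH aH JH aH fa fa aH JH aH fa fa aH fa aH JH aH; joining the 22 pieces gives the next term.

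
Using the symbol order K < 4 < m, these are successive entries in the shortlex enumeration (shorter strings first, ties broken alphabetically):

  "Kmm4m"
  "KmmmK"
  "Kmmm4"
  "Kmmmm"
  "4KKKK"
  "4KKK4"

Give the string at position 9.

4KK44

Advancing 3 positions from 4KKK4 through 4KKK4 → 4KKKm → 4KK4K reaches term 9.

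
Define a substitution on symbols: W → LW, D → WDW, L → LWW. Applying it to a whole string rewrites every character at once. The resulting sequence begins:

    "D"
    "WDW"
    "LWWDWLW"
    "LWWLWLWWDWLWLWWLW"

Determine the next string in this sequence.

Rewriting the 17 symbols of LWWLWLWWDWLWLWWLW one by one yields LWW LW LW LWW LW LWW LW LW WDW LW LWW LW LWW LW LW LWW LW; concatenated:

LWWLWLWLWWLWLWWLWLWWDWLWLWWLWLWWLWLWLWWLW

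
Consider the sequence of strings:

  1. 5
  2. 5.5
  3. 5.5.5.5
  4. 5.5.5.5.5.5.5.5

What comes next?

s(k+1) = s(k)·.·s(k) — each term doubles the last with '.' between the halves.
So the next term is two copies of 5.5.5.5.5.5.5.5 with '.' between the halves.

5.5.5.5.5.5.5.5.5.5.5.5.5.5.5.5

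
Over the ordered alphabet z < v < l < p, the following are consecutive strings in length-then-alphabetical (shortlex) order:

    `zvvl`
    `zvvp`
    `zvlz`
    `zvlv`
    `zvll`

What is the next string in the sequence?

zvlp

Treat zvll as a base-4 numeral over the given alphabet and add one, carrying through any trailing p's.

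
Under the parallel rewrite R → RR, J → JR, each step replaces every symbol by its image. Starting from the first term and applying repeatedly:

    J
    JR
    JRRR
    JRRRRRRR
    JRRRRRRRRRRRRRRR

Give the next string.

JRRRRRRRRRRRRRRRRRRRRRRRRRRRRRRR

φ(JRRRRRRRRRRRRRRR) expands symbol-by-symbol to JR RR RR RR RR RR RR RR RR RR RR RR RR RR RR RR; joining the 16 pieces gives the next term.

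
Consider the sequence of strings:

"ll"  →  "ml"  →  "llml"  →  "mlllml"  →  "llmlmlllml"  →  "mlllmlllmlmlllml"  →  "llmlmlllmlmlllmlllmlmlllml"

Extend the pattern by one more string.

This is a Fibonacci-style word recurrence s(k) = s(k−2)·s(k−1): e.g. ll·ml = llml.
The next term joins mlllmlllmlmlllml and llmlmlllmlmlllmlllmlmlllml.

mlllmlllmlmlllmlllmlmlllmlmlllmlllmlmlllml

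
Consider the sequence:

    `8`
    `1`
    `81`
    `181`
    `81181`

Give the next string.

18181181

This is a Fibonacci-style word recurrence s(k) = s(k−2)·s(k−1): e.g. 8·1 = 81.
Continuing: 181 · 81181 gives term 6.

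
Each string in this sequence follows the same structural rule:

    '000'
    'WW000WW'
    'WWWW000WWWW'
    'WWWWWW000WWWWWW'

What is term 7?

WWWWWWWWWWWW000WWWWWWWWWWWW

s(k+1) = WW·s(k)·WW, so each term gains WW as a prefix and WW as a suffix.
From WWWWWW000WWWWWW, 3 further steps: WWWWWW000WWWWWW → WWWWWWWW000WWWWWWWW → WWWWWWWWWW000WWWWWWWWWW → (answer).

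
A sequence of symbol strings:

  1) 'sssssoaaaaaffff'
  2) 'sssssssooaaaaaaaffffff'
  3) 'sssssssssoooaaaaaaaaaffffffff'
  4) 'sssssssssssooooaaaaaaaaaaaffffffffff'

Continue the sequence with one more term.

sssssssssssssoooooaaaaaaaaaaaaaffffffffffff

The n-th term is 2n+1 s's then n-1 o's then 2n+1 a's then 2n f's, where the shown terms are n = 2, 3, 4, 5.
For the next term, n = 6, so the run lengths are 13, 5, 13, 12.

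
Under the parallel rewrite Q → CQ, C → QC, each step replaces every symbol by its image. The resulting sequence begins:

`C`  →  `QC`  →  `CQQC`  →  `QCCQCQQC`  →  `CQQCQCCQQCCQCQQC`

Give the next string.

φ(CQQCQCCQQCCQCQQC) expands symbol-by-symbol to QC CQ CQ QC CQ QC QC CQ CQ QC QC CQ QC CQ CQ QC; joining the 16 pieces gives the next term.

QCCQCQQCCQQCQCCQCQQCQCCQQCCQCQQC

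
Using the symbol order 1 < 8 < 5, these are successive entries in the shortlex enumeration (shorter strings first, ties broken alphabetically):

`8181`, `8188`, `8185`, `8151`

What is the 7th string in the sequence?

Stepping forward 3 times from 8151: 8151 → 8158 → 8155, then the target.

8811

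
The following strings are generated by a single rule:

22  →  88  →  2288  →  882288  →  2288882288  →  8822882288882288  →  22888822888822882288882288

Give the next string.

882288228888228822888822888822882288882288

From term 3 onward, concatenate the second-to-last term with the last: 22·88 = 2288, 88·2288 = 882288, …
So term 8 is 8822882288882288·22888822888822882288882288.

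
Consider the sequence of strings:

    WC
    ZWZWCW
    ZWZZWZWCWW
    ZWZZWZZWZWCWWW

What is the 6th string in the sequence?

Every step adds ZWZ to the front and W to the end of the previous string.
From ZWZZWZZWZWCWWW, 2 further steps: ZWZZWZZWZWCWWW → ZWZZWZZWZZWZWCWWWW → (answer).

ZWZZWZZWZZWZZWZWCWWWWW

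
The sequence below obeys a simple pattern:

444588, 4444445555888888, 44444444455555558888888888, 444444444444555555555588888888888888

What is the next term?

Term n consists of 3n 4's, followed by 3n-2 5's, followed by 4n-2 8's (n = 1, 2, …).
For the next term, n = 5, so the run lengths are 15, 13, 18.

4444444444444445555555555555888888888888888888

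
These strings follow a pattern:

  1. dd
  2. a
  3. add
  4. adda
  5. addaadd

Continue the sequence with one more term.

Each term (from the third on) is the previous term followed by the one before it: term 3 = a·dd = add.
Continuing: addaadd · adda gives term 6.

addaaddadda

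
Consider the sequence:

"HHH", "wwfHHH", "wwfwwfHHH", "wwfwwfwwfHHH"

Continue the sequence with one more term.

wwfwwfwwfwwfHHH

Each term is the previous one with wwf prepended.
One more step from wwfwwfwwfHHH gives the answer.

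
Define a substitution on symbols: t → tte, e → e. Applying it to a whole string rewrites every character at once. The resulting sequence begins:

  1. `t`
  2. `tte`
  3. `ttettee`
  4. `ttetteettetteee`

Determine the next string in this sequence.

φ(ttetteettetteee) expands symbol-by-symbol to tte tte e tte tte e e tte tte e tte tte e e e; joining the 15 pieces gives the next term.

ttetteettetteeettetteettetteeee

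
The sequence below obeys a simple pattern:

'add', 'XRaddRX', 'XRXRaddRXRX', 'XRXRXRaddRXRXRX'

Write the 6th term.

Each term wraps the previous one in XR on the left and RX on the right.
From XRXRXRaddRXRXRX, 2 further steps: XRXRXRaddRXRXRX → XRXRXRXRaddRXRXRXRX → (answer).

XRXRXRXRXRaddRXRXRXRXRX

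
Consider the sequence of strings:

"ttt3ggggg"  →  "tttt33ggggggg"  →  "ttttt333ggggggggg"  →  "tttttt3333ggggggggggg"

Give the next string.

ttttttt33333ggggggggggggg

Reading off run lengths: t runs 3, 4, 5, 6; 3 runs 1, 2, 3, 4; g runs 5, 7, 9, 11 — each is linear in n, where the shown terms are n = 2, 3, 4, 5.
At n = 6 the blocks have lengths 7, 5, 13.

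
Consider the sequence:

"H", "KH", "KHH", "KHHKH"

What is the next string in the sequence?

KHHKHKHH

This is a Fibonacci-style word recurrence s(k) = s(k−1)·s(k−2): e.g. KH·H = KHH.
So term 5 is KHHKH·KHH.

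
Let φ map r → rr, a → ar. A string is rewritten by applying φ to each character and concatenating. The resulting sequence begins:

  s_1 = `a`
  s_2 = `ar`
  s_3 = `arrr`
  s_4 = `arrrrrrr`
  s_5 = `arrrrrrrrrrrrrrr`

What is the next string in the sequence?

Applying the rule to each of the 16 symbols of arrrrrrrrrrrrrrr gives the pieces ar rr rr rr rr rr rr rr rr rr rr rr rr rr rr rr, which concatenate to the answer.

arrrrrrrrrrrrrrrrrrrrrrrrrrrrrrr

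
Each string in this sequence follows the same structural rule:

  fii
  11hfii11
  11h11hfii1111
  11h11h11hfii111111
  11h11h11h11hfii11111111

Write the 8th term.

11h11h11h11h11h11h11hfii11111111111111

Each term wraps the previous one in 11h on the left and 11 on the right.
From 11h11h11h11hfii11111111, 3 further steps: 11h11h11h11hfii11111111 → 11h11h11h11h11hfii1111111111 → 11h11h11h11h11h11hfii111111111111 → (answer).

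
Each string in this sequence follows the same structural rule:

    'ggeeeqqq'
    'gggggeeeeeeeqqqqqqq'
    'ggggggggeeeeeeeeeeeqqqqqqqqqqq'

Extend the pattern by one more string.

Each string has the form g^{3n-1} e^{4n-1} q^{4n-1} (n = 1, 2, …).
Setting n = 4 gives 11, 15, 15 characters in each block.

gggggggggggeeeeeeeeeeeeeeeqqqqqqqqqqqqqqq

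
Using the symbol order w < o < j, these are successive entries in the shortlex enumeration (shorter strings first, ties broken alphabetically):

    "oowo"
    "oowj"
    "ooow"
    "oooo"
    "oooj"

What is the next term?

The successor of oooj increments the rightmost position that isn't already j and resets every position after it to w.

oojw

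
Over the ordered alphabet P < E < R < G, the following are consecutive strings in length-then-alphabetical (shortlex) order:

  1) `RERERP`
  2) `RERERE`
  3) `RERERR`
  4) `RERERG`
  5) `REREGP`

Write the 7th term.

REREGR

Stepping forward 2 times from REREGP: REREGP → REREGE, then the target.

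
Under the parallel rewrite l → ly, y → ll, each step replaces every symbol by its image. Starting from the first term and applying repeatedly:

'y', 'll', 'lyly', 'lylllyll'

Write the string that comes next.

Apply φ to lylllyll symbol by symbol: l→ly, y→ll, l→ly, l→ly, l→ly, y→ll, l→ly, l→ly; joined: ly ll ly ly ly ll ly ly.

lylllylylylllyly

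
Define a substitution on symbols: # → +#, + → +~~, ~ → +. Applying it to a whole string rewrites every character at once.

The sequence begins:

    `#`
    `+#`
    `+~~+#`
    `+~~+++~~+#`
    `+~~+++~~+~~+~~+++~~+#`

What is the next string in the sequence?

Rewriting the 21 symbols of +~~+++~~+~~+~~+++~~+# one by one yields +~~ + + +~~ +~~ +~~ + + +~~ + + +~~ + + +~~ +~~ +~~ + + +~~ +#; concatenated:

+~~+++~~+~~+~~+++~~+++~~+++~~+~~+~~+++~~+#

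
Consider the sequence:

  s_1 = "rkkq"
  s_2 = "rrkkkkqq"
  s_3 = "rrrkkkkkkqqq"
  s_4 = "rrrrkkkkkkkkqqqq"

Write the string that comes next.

rrrrrkkkkkkkkkkqqqqq

Reading off run lengths: r runs 1, 2, 3, 4; k runs 2, 4, 6, 8; q runs 1, 2, 3, 4 — each is linear in n (n = 1, 2, …).
Setting n = 5 gives 5, 10, 5 characters in each block.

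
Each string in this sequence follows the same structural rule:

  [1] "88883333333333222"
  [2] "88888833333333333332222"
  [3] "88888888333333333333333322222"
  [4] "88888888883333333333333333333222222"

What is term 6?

The n-th term is 2n-2 8's then 3n+1 3's then n 2's, where the shown terms are n = 3, 4, 5, 6.
For term 6, n = 8, so the run lengths are 14, 25, 8.

88888888888888333333333333333333333333322222222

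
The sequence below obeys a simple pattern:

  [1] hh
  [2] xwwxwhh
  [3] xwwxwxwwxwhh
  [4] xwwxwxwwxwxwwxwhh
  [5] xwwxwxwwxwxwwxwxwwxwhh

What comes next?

The strings grow by a fixed prefix xwwxw each time.
So the next term is xwwxw·xwwxwxwwxwxwwxwxwwxwhh.

xwwxwxwwxwxwwxwxwwxwxwwxwhh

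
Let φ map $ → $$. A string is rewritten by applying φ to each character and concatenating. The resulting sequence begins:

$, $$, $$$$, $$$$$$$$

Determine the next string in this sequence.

Rewriting each symbol of $$$$$$$$: $→$$, $→$$, $→$$, $→$$, $→$$, $→$$, $→$$, $→$$, which concatenates to $$ $$ $$ $$ $$ $$ $$ $$.

$$$$$$$$$$$$$$$$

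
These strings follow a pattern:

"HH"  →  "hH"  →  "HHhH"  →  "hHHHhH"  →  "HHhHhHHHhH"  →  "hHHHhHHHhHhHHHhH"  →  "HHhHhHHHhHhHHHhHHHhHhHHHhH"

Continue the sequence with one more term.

hHHHhHHHhHhHHHhHHHhHhHHHhHhHHHhHHHhHhHHHhH

Each term (from the third on) is the two preceding terms concatenated in order: term 3 = HH·hH = HHhH.
The next term joins hHHHhHHHhHhHHHhH and HHhHhHHHhHhHHHhHHHhHhHHHhH.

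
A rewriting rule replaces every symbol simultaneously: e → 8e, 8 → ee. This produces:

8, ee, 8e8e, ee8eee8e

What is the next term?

8e8eee8e8e8eee8e

Expanding ee8eee8e: e→8e, e→8e, 8→ee, e→8e, e→8e, e→8e, 8→ee, e→8e. Concatenated: 8e 8e ee 8e 8e 8e ee 8e.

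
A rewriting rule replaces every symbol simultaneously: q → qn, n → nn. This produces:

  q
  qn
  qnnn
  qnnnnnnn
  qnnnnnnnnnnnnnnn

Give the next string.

Rewriting the 16 symbols of qnnnnnnnnnnnnnnn one by one yields qn nn nn nn nn nn nn nn nn nn nn nn nn nn nn nn; concatenated:

qnnnnnnnnnnnnnnnnnnnnnnnnnnnnnnn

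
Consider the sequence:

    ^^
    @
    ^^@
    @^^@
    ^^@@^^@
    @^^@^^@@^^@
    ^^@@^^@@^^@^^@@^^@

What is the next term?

@^^@^^@@^^@^^@@^^@@^^@^^@@^^@

Each term (from the third on) is the two preceding terms concatenated in order: term 3 = ^^·@ = ^^@.
So term 8 is @^^@^^@@^^@·^^@@^^@@^^@^^@@^^@.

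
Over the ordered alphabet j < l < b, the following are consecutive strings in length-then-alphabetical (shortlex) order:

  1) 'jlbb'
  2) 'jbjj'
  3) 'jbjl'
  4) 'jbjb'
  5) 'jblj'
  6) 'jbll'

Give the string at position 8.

jbbj

Continuing the enumeration 2 steps past jbll: jbll → jblb → (answer).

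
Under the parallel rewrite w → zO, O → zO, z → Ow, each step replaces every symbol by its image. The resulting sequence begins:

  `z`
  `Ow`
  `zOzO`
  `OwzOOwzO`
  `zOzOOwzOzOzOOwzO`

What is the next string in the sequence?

OwzOOwzOzOzOOwzOOwzOOwzOzOzOOwzO

φ(zOzOOwzOzOzOOwzO) expands symbol-by-symbol to Ow zO Ow zO zO zO Ow zO Ow zO Ow zO zO zO Ow zO; joining the 16 pieces gives the next term.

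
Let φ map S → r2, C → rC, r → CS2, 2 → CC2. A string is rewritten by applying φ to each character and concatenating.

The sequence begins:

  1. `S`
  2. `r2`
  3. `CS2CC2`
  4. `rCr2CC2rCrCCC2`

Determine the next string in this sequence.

Replace each of the 14 characters of rCr2CC2rCrCCC2 in place — CS2 rC CS2 CC2 rC rC CC2 CS2 rC CS2 rC rC rC CC2 — and concatenate.

CS2rCCS2CC2rCrCCC2CS2rCCS2rCrCrCCC2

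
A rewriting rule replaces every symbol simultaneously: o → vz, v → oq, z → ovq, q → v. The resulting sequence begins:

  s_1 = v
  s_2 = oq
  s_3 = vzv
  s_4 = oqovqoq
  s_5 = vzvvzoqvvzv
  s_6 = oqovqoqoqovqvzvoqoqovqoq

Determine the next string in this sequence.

φ(oqovqoqoqovqvzvoqoqovqoq) expands symbol-by-symbol to vz v vz oq v vz v vz v vz oq v oq ovq oq vz v vz v vz oq v vz v; joining the 24 pieces gives the next term.

vzvvzoqvvzvvzvvzoqvoqovqoqvzvvzvvzoqvvzv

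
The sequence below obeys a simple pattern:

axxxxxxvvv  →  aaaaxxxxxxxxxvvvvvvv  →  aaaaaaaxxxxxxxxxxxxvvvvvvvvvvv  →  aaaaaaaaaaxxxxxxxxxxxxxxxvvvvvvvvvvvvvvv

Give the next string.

aaaaaaaaaaaaaxxxxxxxxxxxxxxxxxxvvvvvvvvvvvvvvvvvvv

The n-th term is 3n-2 a's then 3n+3 x's then 4n-1 v's (n = 1, 2, …).
Setting n = 5 gives 13, 18, 19 characters in each block.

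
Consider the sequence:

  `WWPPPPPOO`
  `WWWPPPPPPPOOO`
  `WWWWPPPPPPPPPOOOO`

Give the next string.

WWWWWPPPPPPPPPPPOOOOO

Each string has the form W^{n} P^{2n+1} O^{n}, where the shown terms are n = 2, 3, 4.
Setting n = 5 gives 5, 11, 5 characters in each block.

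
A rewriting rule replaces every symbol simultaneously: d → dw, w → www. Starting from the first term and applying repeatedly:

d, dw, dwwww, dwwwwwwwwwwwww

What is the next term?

Applying the rule to each of the 14 symbols of dwwwwwwwwwwwww gives the pieces dw www www www www www www www www www www www www www, which concatenate to the answer.

dwwwwwwwwwwwwwwwwwwwwwwwwwwwwwwwwwwwwwwww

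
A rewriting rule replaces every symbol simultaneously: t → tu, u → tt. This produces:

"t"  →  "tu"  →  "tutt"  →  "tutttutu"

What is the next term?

tutttutututttutt

Rewriting each symbol of tutttutu: t→tu, u→tt, t→tu, t→tu, t→tu, u→tt, t→tu, u→tt, which concatenates to tu tt tu tu tu tt tu tt.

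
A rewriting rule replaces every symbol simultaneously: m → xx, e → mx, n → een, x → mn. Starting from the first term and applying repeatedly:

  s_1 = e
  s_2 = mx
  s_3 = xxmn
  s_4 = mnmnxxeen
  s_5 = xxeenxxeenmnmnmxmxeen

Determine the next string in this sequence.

mnmnmxmxeenmnmnmxmxeenxxeenxxeenxxmnxxmnmxmxeen

Applying the rule to each of the 21 symbols of xxeenxxeenmnmnmxmxeen gives the pieces mn mn mx mx een mn mn mx mx een xx een xx een xx mn xx mn mx mx een, which concatenate to the answer.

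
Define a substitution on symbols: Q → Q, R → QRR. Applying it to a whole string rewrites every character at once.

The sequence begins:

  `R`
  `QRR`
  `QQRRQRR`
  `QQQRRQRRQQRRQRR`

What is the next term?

QQQQRRQRRQQRRQRRQQQRRQRRQQRRQRR

Applying the rule to each of the 15 symbols of QQQRRQRRQQRRQRR gives the pieces Q Q Q QRR QRR Q QRR QRR Q Q QRR QRR Q QRR QRR, which concatenate to the answer.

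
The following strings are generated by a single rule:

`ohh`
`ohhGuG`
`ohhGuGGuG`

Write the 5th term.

Each term is the previous one with GuG appended.
From ohhGuGGuG, 2 further steps: ohhGuGGuG → ohhGuGGuGGuG → (answer).

ohhGuGGuGGuGGuG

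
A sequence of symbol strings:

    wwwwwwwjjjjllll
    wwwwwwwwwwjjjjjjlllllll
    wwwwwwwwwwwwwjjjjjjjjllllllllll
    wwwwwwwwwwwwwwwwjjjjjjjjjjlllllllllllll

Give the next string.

wwwwwwwwwwwwwwwwwwwjjjjjjjjjjjjllllllllllllllll

Reading off run lengths: w runs 7, 10, 13, 16; j runs 4, 6, 8, 10; l runs 4, 7, 10, 13 — each is linear in n, where the shown terms are n = 2, 3, 4, 5.
For the next term, n = 6, so the run lengths are 19, 12, 16.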